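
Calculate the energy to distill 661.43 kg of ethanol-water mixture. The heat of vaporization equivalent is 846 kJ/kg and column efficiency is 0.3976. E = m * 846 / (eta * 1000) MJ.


E = m * 846 / (eta * 1000)
= 661.43 * 846 / (0.3976 * 1000)
= 1407.3687 MJ

1407.3687 MJ


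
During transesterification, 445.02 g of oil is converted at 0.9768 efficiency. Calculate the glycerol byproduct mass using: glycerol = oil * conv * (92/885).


glycerol = oil * conv * (92/885)
= 445.02 * 0.9768 * 92 / 885
= 45.1887 g

45.1887 g


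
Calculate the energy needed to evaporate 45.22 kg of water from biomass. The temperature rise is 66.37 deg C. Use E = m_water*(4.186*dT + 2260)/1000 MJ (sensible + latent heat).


E = m_water * (4.186 * dT + 2260) / 1000
= 45.22 * (4.186 * 66.37 + 2260) / 1000
= 114.7604 MJ

114.7604 MJ


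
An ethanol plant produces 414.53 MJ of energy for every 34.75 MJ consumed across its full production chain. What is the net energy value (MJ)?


NEV = E_out - E_in
= 414.53 - 34.75
= 379.7800 MJ

379.7800 MJ


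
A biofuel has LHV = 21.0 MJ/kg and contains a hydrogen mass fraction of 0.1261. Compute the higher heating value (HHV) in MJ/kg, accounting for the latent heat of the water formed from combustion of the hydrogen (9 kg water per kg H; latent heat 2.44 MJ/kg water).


HHV = LHV + H_frac * 9 * 2.44
= 21.0 + 0.1261 * 9 * 2.44
= 23.7692 MJ/kg

23.7692 MJ/kg


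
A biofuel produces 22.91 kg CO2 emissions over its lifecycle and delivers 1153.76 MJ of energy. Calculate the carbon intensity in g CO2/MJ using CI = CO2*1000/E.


CI = CO2 * 1000 / E
= 22.91 * 1000 / 1153.76
= 19.8568 g CO2/MJ

19.8568 g CO2/MJ


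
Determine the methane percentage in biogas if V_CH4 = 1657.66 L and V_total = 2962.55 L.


CH4% = V_CH4 / V_total * 100
= 1657.66 / 2962.55 * 100
= 55.9538%

55.9538%


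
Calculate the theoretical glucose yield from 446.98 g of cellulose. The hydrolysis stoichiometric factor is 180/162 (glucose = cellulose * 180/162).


glucose = cellulose * 180/162
= 446.98 * 180/162
= 496.6444 g

496.6444 g


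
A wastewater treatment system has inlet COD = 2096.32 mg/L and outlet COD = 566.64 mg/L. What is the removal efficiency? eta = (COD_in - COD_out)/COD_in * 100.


eta = (COD_in - COD_out) / COD_in * 100
= (2096.32 - 566.64) / 2096.32 * 100
= 72.9698%

72.9698%


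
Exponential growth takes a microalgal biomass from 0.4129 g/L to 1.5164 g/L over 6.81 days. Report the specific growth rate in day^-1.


mu = ln(X2/X1) / dt
= ln(1.5164/0.4129) / 6.81
= 0.1910 per day

0.1910 per day


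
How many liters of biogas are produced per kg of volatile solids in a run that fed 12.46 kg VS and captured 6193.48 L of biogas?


Y = V / VS
= 6193.48 / 12.46
= 497.0690 L/kg VS

497.0690 L/kg VS


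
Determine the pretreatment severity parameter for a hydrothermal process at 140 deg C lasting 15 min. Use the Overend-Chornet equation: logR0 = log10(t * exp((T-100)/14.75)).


logR0 = log10(t * exp((T - 100) / 14.75))
= log10(15 * exp((140 - 100) / 14.75))
= 2.3538

2.3538


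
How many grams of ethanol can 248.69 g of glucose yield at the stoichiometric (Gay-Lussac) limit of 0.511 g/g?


Theoretical ethanol yield: m_EtOH = 0.511 * m_glucose
m_EtOH = 0.511 * 248.69 = 127.0806 g

127.0806 g


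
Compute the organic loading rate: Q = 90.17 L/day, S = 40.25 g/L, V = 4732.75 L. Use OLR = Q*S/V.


OLR = Q * S / V
= 90.17 * 40.25 / 4732.75
= 0.7669 g/L/day

0.7669 g/L/day


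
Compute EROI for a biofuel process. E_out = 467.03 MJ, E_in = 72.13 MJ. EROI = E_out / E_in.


EROI = E_out / E_in
= 467.03 / 72.13
= 6.4748

6.4748


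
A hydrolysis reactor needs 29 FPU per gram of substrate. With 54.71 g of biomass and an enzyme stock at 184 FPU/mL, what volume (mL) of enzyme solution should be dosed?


V = dosage * m_sub / activity
V = 29 * 54.71 / 184
V = 8.6228 mL

8.6228 mL


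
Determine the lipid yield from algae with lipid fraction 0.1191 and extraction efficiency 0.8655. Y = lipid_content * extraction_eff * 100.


Y = lipid_content * extraction_eff * 100
= 0.1191 * 0.8655 * 100
= 10.3081%

10.3081%


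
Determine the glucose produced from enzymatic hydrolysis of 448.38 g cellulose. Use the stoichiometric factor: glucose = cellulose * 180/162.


glucose = cellulose * 180/162
= 448.38 * 180/162
= 498.2000 g

498.2000 g


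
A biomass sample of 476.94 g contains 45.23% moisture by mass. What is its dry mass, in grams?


Wd = Ww * (1 - MC/100)
= 476.94 * (1 - 45.23/100)
= 261.2200 g

261.2200 g


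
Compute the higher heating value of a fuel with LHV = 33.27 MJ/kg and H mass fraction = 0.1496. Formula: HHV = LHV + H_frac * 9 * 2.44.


HHV = LHV + H_frac * 9 * 2.44
= 33.27 + 0.1496 * 9 * 2.44
= 36.5552 MJ/kg

36.5552 MJ/kg


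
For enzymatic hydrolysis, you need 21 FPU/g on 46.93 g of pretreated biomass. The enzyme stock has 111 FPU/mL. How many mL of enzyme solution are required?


V = dosage * m_sub / activity
V = 21 * 46.93 / 111
V = 8.8786 mL

8.8786 mL


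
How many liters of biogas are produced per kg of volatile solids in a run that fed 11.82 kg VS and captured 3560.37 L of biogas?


Y = V / VS
= 3560.37 / 11.82
= 301.2157 L/kg VS

301.2157 L/kg VS


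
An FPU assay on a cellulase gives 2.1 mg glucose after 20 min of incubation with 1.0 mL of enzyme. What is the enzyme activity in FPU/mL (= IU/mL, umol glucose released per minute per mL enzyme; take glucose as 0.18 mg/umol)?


Activity = glucose_mg / (0.18 mg/umol * V_mL * t_min)
= 2.1 / (0.18 * 1.0 * 20)
= 0.5833 FPU/mL

0.5833 FPU/mL


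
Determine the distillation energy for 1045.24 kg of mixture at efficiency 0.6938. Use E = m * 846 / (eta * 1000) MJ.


E = m * 846 / (eta * 1000)
= 1045.24 * 846 / (0.6938 * 1000)
= 1274.5359 MJ

1274.5359 MJ


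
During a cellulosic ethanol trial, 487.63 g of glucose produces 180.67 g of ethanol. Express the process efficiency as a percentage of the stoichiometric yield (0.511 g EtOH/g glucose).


Fermentation efficiency = (actual / (0.511 * glucose)) * 100
= (180.67 / (0.511 * 487.63)) * 100
= 72.5061%

72.5061%


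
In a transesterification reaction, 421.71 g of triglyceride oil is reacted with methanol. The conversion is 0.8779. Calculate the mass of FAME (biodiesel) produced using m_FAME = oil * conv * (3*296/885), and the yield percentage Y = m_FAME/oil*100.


m_FAME = oil * conv * (3 * 296 / 885) = oil * conv * (888/885)
= 421.71 * 0.8779 * 888 / 885
= 371.4742 g
Y = m_FAME / oil * 100 = conv * (888/885) * 100
= 0.8779 * 888 / 885 * 100
= 88.09%

371.4742 g FAME; Y = 88.09%


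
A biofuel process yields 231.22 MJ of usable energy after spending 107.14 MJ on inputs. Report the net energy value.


NEV = E_out - E_in
= 231.22 - 107.14
= 124.0800 MJ

124.0800 MJ


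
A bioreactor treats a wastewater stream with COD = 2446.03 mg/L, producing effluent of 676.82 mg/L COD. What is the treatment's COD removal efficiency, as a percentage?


eta = (COD_in - COD_out) / COD_in * 100
= (2446.03 - 676.82) / 2446.03 * 100
= 72.3299%

72.3299%


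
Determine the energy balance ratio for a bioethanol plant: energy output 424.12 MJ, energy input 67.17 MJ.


EROI = E_out / E_in
= 424.12 / 67.17
= 6.3141

6.3141


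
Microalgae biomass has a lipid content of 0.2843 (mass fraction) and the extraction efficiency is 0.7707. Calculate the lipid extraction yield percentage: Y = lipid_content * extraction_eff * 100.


Y = lipid_content * extraction_eff * 100
= 0.2843 * 0.7707 * 100
= 21.9110%

21.9110%


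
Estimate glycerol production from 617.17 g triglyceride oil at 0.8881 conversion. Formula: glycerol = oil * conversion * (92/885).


glycerol = oil * conv * (92/885)
= 617.17 * 0.8881 * 92 / 885
= 56.9785 g

56.9785 g


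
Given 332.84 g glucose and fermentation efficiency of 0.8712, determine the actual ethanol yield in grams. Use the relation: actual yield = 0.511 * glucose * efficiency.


Actual ethanol: m = 0.511 * 332.84 * 0.8712
m = 148.1748 g

148.1748 g


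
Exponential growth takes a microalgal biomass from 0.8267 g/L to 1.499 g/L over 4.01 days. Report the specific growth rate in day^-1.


mu = ln(X2/X1) / dt
= ln(1.499/0.8267) / 4.01
= 0.1484 per day

0.1484 per day


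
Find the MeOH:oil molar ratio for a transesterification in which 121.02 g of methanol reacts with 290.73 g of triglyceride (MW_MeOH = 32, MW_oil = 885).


Molar ratio = n_MeOH / n_oil = (MeOH/32) / (oil/885) = (MeOH * 885) / (32 * oil)
= (121.02 * 885) / (32 * 290.73)
= 11.5123

11.5123


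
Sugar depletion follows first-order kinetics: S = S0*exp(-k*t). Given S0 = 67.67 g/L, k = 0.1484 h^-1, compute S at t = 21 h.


S = S0 * exp(-k * t)
S = 67.67 * exp(-0.1484 * 21)
S = 2.9989 g/L

2.9989 g/L


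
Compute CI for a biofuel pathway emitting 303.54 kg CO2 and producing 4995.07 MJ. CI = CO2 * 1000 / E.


CI = CO2 * 1000 / E
= 303.54 * 1000 / 4995.07
= 60.7679 g CO2/MJ

60.7679 g CO2/MJ


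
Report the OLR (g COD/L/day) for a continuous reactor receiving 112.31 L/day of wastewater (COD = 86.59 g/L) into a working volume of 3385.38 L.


OLR = Q * S / V
= 112.31 * 86.59 / 3385.38
= 2.8726 g/L/day

2.8726 g/L/day


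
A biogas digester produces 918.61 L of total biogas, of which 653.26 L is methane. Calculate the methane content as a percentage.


CH4% = V_CH4 / V_total * 100
= 653.26 / 918.61 * 100
= 71.1140%

71.1140%


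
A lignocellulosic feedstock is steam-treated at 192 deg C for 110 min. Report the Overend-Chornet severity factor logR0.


logR0 = log10(t * exp((T - 100) / 14.75))
= log10(110 * exp((192 - 100) / 14.75))
= 4.7502

4.7502


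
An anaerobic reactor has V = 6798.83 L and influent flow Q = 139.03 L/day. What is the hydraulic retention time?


HRT = V / Q
= 6798.83 / 139.03
= 48.9019 days

48.9019 days


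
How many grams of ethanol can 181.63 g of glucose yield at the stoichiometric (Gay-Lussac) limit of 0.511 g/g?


Theoretical ethanol yield: m_EtOH = 0.511 * m_glucose
m_EtOH = 0.511 * 181.63 = 92.8129 g

92.8129 g


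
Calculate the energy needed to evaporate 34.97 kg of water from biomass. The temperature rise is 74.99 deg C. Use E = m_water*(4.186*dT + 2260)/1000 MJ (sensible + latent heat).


E = m_water * (4.186 * dT + 2260) / 1000
= 34.97 * (4.186 * 74.99 + 2260) / 1000
= 90.0096 MJ

90.0096 MJ


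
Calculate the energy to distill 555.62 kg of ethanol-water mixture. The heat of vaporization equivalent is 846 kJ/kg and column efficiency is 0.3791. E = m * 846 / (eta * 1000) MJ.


E = m * 846 / (eta * 1000)
= 555.62 * 846 / (0.3791 * 1000)
= 1239.9222 MJ

1239.9222 MJ


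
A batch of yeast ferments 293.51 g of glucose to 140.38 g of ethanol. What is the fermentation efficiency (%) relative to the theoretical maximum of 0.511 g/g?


Fermentation efficiency = (actual / (0.511 * glucose)) * 100
= (140.38 / (0.511 * 293.51)) * 100
= 93.5969%

93.5969%


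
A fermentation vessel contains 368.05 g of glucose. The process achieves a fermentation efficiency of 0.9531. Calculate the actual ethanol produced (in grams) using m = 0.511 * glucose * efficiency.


Actual ethanol: m = 0.511 * 368.05 * 0.9531
m = 179.2529 g

179.2529 g


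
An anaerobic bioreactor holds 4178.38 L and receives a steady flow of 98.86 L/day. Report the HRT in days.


HRT = V / Q
= 4178.38 / 98.86
= 42.2656 days

42.2656 days


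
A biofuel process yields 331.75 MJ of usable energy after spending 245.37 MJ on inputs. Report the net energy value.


NEV = E_out - E_in
= 331.75 - 245.37
= 86.3800 MJ

86.3800 MJ


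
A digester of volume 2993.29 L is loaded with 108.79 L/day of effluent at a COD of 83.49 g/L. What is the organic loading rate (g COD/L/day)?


OLR = Q * S / V
= 108.79 * 83.49 / 2993.29
= 3.0344 g/L/day

3.0344 g/L/day


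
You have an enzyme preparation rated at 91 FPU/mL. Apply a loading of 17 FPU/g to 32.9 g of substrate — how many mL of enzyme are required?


V = dosage * m_sub / activity
V = 17 * 32.9 / 91
V = 6.1462 mL

6.1462 mL


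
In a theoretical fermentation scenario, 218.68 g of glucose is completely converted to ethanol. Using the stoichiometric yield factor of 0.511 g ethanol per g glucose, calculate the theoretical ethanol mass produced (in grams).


Theoretical ethanol yield: m_EtOH = 0.511 * m_glucose
m_EtOH = 0.511 * 218.68 = 111.7455 g

111.7455 g


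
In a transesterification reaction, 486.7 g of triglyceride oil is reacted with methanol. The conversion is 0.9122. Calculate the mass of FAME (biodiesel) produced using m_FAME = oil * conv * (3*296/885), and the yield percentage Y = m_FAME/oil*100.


m_FAME = oil * conv * (3 * 296 / 885) = oil * conv * (888/885)
= 486.7 * 0.9122 * 888 / 885
= 445.4727 g
Y = m_FAME / oil * 100 = conv * (888/885) * 100
= 0.9122 * 888 / 885 * 100
= 91.53%

445.4727 g FAME; Y = 91.53%


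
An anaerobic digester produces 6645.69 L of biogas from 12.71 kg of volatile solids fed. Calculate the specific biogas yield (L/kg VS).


Y = V / VS
= 6645.69 / 12.71
= 522.8710 L/kg VS

522.8710 L/kg VS


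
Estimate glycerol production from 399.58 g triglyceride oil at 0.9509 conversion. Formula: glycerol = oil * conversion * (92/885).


glycerol = oil * conv * (92/885)
= 399.58 * 0.9509 * 92 / 885
= 39.4987 g

39.4987 g


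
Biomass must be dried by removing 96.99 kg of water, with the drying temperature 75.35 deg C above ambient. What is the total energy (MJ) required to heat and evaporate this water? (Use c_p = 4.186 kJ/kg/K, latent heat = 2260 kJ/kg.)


E = m_water * (4.186 * dT + 2260) / 1000
= 96.99 * (4.186 * 75.35 + 2260) / 1000
= 249.7895 MJ

249.7895 MJ


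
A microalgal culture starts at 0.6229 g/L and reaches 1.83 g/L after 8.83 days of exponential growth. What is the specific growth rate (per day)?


mu = ln(X2/X1) / dt
= ln(1.83/0.6229) / 8.83
= 0.1220 per day

0.1220 per day


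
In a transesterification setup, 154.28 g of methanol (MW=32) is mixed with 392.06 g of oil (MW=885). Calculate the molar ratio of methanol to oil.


Molar ratio = n_MeOH / n_oil = (MeOH/32) / (oil/885) = (MeOH * 885) / (32 * oil)
= (154.28 * 885) / (32 * 392.06)
= 10.8830

10.8830


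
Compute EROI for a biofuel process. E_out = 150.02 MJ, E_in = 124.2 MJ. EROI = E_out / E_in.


EROI = E_out / E_in
= 150.02 / 124.2
= 1.2079

1.2079


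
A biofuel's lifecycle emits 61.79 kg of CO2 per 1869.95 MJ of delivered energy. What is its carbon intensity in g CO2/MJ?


CI = CO2 * 1000 / E
= 61.79 * 1000 / 1869.95
= 33.0437 g CO2/MJ

33.0437 g CO2/MJ


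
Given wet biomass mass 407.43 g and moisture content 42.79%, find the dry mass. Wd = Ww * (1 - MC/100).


Wd = Ww * (1 - MC/100)
= 407.43 * (1 - 42.79/100)
= 233.0907 g

233.0907 g


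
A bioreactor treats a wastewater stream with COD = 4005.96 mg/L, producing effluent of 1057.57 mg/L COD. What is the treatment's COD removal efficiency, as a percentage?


eta = (COD_in - COD_out) / COD_in * 100
= (4005.96 - 1057.57) / 4005.96 * 100
= 73.6001%

73.6001%


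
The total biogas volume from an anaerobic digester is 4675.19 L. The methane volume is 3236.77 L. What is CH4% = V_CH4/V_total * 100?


CH4% = V_CH4 / V_total * 100
= 3236.77 / 4675.19 * 100
= 69.2329%

69.2329%


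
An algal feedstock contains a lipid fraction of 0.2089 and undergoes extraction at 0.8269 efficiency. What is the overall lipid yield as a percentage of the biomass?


Y = lipid_content * extraction_eff * 100
= 0.2089 * 0.8269 * 100
= 17.2739%

17.2739%


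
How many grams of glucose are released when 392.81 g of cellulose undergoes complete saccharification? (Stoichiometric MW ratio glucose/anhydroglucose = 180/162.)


glucose = cellulose * 180/162
= 392.81 * 180/162
= 436.4556 g

436.4556 g


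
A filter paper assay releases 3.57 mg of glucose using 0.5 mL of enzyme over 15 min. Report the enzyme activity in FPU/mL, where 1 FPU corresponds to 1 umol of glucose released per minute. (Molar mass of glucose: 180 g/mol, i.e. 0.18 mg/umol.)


Activity = glucose_mg / (0.18 mg/umol * V_mL * t_min)
= 3.57 / (0.18 * 0.5 * 15)
= 2.6444 FPU/mL

2.6444 FPU/mL


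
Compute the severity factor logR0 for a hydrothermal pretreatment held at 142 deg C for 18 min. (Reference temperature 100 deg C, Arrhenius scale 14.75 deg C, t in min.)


logR0 = log10(t * exp((T - 100) / 14.75))
= log10(18 * exp((142 - 100) / 14.75))
= 2.4919

2.4919


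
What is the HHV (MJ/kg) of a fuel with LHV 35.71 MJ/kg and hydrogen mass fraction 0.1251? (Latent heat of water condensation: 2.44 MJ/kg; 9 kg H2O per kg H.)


HHV = LHV + H_frac * 9 * 2.44
= 35.71 + 0.1251 * 9 * 2.44
= 38.4572 MJ/kg

38.4572 MJ/kg


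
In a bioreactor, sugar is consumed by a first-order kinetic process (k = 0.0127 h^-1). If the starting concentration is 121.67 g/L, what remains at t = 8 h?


S = S0 * exp(-k * t)
S = 121.67 * exp(-0.0127 * 8)
S = 109.9156 g/L

109.9156 g/L


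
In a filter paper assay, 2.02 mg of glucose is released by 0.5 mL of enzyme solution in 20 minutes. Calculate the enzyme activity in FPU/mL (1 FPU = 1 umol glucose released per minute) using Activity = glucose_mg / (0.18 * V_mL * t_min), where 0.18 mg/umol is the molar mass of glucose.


Activity = glucose_mg / (0.18 mg/umol * V_mL * t_min)
= 2.02 / (0.18 * 0.5 * 20)
= 1.1222 FPU/mL

1.1222 FPU/mL


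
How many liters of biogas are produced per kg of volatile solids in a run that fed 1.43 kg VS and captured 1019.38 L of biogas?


Y = V / VS
= 1019.38 / 1.43
= 712.8531 L/kg VS

712.8531 L/kg VS


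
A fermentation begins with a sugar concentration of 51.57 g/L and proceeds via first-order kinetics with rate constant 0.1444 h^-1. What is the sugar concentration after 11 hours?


S = S0 * exp(-k * t)
S = 51.57 * exp(-0.1444 * 11)
S = 10.5333 g/L

10.5333 g/L


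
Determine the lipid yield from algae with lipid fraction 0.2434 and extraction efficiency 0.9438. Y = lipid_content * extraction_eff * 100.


Y = lipid_content * extraction_eff * 100
= 0.2434 * 0.9438 * 100
= 22.9721%

22.9721%


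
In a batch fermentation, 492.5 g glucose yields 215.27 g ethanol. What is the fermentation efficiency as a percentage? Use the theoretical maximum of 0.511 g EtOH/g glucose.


Fermentation efficiency = (actual / (0.511 * glucose)) * 100
= (215.27 / (0.511 * 492.5)) * 100
= 85.5375%

85.5375%


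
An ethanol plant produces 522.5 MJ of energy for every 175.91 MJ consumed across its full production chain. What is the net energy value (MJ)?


NEV = E_out - E_in
= 522.5 - 175.91
= 346.5900 MJ

346.5900 MJ


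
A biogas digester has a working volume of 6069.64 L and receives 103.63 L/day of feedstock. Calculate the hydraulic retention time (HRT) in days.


HRT = V / Q
= 6069.64 / 103.63
= 58.5703 days

58.5703 days


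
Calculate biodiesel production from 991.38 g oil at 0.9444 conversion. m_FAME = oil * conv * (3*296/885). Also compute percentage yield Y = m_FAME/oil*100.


m_FAME = oil * conv * (3 * 296 / 885) = oil * conv * (888/885)
= 991.38 * 0.9444 * 888 / 885
= 939.4330 g
Y = m_FAME / oil * 100 = conv * (888/885) * 100
= 0.9444 * 888 / 885 * 100
= 94.76%

939.4330 g FAME; Y = 94.76%


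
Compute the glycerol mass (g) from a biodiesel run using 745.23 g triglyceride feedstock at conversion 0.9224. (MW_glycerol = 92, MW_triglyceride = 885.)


glycerol = oil * conv * (92/885)
= 745.23 * 0.9224 * 92 / 885
= 71.4585 g

71.4585 g


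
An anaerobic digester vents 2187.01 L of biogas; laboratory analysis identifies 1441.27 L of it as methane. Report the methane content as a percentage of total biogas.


CH4% = V_CH4 / V_total * 100
= 1441.27 / 2187.01 * 100
= 65.9014%

65.9014%


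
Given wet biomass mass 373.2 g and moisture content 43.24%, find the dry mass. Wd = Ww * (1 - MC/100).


Wd = Ww * (1 - MC/100)
= 373.2 * (1 - 43.24/100)
= 211.8283 g

211.8283 g


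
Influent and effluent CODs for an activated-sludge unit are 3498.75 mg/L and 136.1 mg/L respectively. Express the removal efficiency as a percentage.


eta = (COD_in - COD_out) / COD_in * 100
= (3498.75 - 136.1) / 3498.75 * 100
= 96.1100%

96.1100%


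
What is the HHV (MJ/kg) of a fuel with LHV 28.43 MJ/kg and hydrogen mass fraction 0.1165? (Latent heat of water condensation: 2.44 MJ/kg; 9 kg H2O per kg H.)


HHV = LHV + H_frac * 9 * 2.44
= 28.43 + 0.1165 * 9 * 2.44
= 30.9883 MJ/kg

30.9883 MJ/kg


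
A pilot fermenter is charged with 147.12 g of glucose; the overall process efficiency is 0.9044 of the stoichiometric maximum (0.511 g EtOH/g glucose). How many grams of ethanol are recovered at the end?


Actual ethanol: m = 0.511 * 147.12 * 0.9044
m = 67.9913 g

67.9913 g


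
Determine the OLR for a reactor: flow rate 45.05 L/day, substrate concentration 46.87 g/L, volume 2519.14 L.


OLR = Q * S / V
= 45.05 * 46.87 / 2519.14
= 0.8382 g/L/day

0.8382 g/L/day


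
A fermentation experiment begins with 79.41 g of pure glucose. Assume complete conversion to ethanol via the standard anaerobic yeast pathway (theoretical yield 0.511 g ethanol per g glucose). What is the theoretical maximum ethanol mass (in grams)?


Theoretical ethanol yield: m_EtOH = 0.511 * m_glucose
m_EtOH = 0.511 * 79.41 = 40.5785 g

40.5785 g


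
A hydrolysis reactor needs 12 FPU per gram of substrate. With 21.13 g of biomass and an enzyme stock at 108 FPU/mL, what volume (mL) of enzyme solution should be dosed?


V = dosage * m_sub / activity
V = 12 * 21.13 / 108
V = 2.3478 mL

2.3478 mL


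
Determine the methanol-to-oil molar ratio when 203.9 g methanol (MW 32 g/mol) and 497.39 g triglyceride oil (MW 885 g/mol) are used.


Molar ratio = n_MeOH / n_oil = (MeOH/32) / (oil/885) = (MeOH * 885) / (32 * oil)
= (203.9 * 885) / (32 * 497.39)
= 11.3374

11.3374


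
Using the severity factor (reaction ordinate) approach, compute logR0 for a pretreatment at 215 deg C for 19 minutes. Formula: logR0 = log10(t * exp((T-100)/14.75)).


logR0 = log10(t * exp((T - 100) / 14.75))
= log10(19 * exp((215 - 100) / 14.75))
= 4.6648

4.6648


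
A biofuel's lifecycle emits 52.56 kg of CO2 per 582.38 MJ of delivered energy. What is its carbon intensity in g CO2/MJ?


CI = CO2 * 1000 / E
= 52.56 * 1000 / 582.38
= 90.2504 g CO2/MJ

90.2504 g CO2/MJ


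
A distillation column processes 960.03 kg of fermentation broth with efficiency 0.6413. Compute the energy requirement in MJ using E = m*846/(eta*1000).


E = m * 846 / (eta * 1000)
= 960.03 * 846 / (0.6413 * 1000)
= 1266.4671 MJ

1266.4671 MJ


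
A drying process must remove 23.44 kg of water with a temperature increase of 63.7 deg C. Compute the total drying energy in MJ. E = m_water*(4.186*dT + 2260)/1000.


E = m_water * (4.186 * dT + 2260) / 1000
= 23.44 * (4.186 * 63.7 + 2260) / 1000
= 59.2246 MJ

59.2246 MJ


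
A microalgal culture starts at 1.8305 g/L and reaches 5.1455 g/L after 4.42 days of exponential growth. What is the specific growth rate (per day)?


mu = ln(X2/X1) / dt
= ln(5.1455/1.8305) / 4.42
= 0.2338 per day

0.2338 per day


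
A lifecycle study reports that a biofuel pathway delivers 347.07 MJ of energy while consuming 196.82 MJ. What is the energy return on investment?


EROI = E_out / E_in
= 347.07 / 196.82
= 1.7634

1.7634


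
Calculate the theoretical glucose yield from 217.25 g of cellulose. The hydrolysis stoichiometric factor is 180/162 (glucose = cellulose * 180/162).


glucose = cellulose * 180/162
= 217.25 * 180/162
= 241.3889 g

241.3889 g


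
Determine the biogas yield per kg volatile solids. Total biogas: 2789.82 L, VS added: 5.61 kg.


Y = V / VS
= 2789.82 / 5.61
= 497.2941 L/kg VS

497.2941 L/kg VS


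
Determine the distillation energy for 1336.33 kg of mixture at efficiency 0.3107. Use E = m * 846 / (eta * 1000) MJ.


E = m * 846 / (eta * 1000)
= 1336.33 * 846 / (0.3107 * 1000)
= 3638.6713 MJ

3638.6713 MJ


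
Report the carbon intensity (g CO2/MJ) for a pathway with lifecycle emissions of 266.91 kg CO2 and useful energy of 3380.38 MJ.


CI = CO2 * 1000 / E
= 266.91 * 1000 / 3380.38
= 78.9586 g CO2/MJ

78.9586 g CO2/MJ


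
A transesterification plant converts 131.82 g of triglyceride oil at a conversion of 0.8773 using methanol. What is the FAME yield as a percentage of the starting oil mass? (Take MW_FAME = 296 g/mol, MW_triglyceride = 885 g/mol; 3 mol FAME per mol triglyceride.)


m_FAME = oil * conv * (3 * 296 / 885) = oil * conv * (888/885)
= 131.82 * 0.8773 * 888 / 885
= 116.0377 g
Y = m_FAME / oil * 100 = conv * (888/885) * 100
= 0.8773 * 888 / 885 * 100
= 88.03%

88.03%


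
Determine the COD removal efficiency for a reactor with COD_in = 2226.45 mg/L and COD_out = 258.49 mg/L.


eta = (COD_in - COD_out) / COD_in * 100
= (2226.45 - 258.49) / 2226.45 * 100
= 88.3900%

88.3900%


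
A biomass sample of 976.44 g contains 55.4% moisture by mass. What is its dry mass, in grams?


Wd = Ww * (1 - MC/100)
= 976.44 * (1 - 55.4/100)
= 435.4922 g

435.4922 g


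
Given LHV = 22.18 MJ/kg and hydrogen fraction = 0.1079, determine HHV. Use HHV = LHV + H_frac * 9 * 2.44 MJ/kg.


HHV = LHV + H_frac * 9 * 2.44
= 22.18 + 0.1079 * 9 * 2.44
= 24.5495 MJ/kg

24.5495 MJ/kg


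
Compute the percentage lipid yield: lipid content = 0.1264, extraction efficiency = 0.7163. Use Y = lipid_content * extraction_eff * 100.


Y = lipid_content * extraction_eff * 100
= 0.1264 * 0.7163 * 100
= 9.0540%

9.0540%


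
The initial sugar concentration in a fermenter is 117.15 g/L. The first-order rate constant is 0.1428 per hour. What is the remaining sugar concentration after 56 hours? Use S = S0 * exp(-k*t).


S = S0 * exp(-k * t)
S = 117.15 * exp(-0.1428 * 56)
S = 0.0394 g/L

0.0394 g/L


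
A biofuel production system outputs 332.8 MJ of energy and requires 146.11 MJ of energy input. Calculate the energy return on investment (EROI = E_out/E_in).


EROI = E_out / E_in
= 332.8 / 146.11
= 2.2777

2.2777


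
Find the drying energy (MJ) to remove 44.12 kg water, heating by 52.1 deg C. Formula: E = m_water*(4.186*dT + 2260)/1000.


E = m_water * (4.186 * dT + 2260) / 1000
= 44.12 * (4.186 * 52.1 + 2260) / 1000
= 109.3334 MJ

109.3334 MJ


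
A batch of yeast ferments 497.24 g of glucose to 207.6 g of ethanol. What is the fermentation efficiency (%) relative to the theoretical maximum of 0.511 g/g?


Fermentation efficiency = (actual / (0.511 * glucose)) * 100
= (207.6 / (0.511 * 497.24)) * 100
= 81.7034%

81.7034%


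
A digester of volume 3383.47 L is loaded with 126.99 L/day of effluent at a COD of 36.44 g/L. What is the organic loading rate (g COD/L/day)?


OLR = Q * S / V
= 126.99 * 36.44 / 3383.47
= 1.3677 g/L/day

1.3677 g/L/day


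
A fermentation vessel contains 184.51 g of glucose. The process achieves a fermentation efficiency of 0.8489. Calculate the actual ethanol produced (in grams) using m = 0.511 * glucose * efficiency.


Actual ethanol: m = 0.511 * 184.51 * 0.8489
m = 80.0382 g

80.0382 g


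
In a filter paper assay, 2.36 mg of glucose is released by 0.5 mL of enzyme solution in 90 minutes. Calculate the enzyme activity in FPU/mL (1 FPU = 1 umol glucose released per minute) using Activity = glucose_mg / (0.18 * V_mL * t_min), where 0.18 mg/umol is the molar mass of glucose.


Activity = glucose_mg / (0.18 mg/umol * V_mL * t_min)
= 2.36 / (0.18 * 0.5 * 90)
= 0.2914 FPU/mL

0.2914 FPU/mL


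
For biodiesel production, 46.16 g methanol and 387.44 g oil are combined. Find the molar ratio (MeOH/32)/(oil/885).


Molar ratio = n_MeOH / n_oil = (MeOH/32) / (oil/885) = (MeOH * 885) / (32 * oil)
= (46.16 * 885) / (32 * 387.44)
= 3.2950

3.2950


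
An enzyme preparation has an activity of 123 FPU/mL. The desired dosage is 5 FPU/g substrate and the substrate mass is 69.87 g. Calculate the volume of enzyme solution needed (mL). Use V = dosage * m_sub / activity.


V = dosage * m_sub / activity
V = 5 * 69.87 / 123
V = 2.8402 mL

2.8402 mL


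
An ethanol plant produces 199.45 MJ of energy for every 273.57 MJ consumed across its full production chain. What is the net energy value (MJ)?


NEV = E_out - E_in
= 199.45 - 273.57
= -74.1200 MJ

-74.1200 MJ


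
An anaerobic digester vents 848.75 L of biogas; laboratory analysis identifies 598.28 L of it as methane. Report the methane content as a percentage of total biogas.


CH4% = V_CH4 / V_total * 100
= 598.28 / 848.75 * 100
= 70.4895%

70.4895%


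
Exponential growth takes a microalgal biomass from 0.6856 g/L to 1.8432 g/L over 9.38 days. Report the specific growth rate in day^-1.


mu = ln(X2/X1) / dt
= ln(1.8432/0.6856) / 9.38
= 0.1054 per day

0.1054 per day


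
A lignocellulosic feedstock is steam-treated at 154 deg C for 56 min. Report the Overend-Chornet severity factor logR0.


logR0 = log10(t * exp((T - 100) / 14.75))
= log10(56 * exp((154 - 100) / 14.75))
= 3.3381

3.3381


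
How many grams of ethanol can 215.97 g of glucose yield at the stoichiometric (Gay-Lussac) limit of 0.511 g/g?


Theoretical ethanol yield: m_EtOH = 0.511 * m_glucose
m_EtOH = 0.511 * 215.97 = 110.3607 g

110.3607 g


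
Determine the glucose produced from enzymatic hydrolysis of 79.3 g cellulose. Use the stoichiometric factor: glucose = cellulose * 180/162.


glucose = cellulose * 180/162
= 79.3 * 180/162
= 88.1111 g

88.1111 g


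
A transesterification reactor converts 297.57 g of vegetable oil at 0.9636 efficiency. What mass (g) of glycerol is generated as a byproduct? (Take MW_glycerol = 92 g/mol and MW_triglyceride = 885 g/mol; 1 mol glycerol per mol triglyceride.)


glycerol = oil * conv * (92/885)
= 297.57 * 0.9636 * 92 / 885
= 29.8078 g

29.8078 g


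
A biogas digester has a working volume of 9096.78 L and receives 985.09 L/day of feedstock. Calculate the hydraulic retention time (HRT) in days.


HRT = V / Q
= 9096.78 / 985.09
= 9.2345 days

9.2345 days


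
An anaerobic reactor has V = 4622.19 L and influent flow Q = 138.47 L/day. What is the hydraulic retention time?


HRT = V / Q
= 4622.19 / 138.47
= 33.3804 days

33.3804 days


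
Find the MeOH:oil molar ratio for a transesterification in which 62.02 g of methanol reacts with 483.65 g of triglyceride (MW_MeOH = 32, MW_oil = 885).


Molar ratio = n_MeOH / n_oil = (MeOH/32) / (oil/885) = (MeOH * 885) / (32 * oil)
= (62.02 * 885) / (32 * 483.65)
= 3.5465

3.5465


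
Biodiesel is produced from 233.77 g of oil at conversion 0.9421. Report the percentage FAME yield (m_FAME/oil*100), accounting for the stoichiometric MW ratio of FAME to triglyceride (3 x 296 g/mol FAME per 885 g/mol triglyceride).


m_FAME = oil * conv * (3 * 296 / 885) = oil * conv * (888/885)
= 233.77 * 0.9421 * 888 / 885
= 220.9813 g
Y = m_FAME / oil * 100 = conv * (888/885) * 100
= 0.9421 * 888 / 885 * 100
= 94.53%

94.53%


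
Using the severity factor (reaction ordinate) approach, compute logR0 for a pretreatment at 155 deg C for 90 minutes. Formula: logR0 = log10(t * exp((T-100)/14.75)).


logR0 = log10(t * exp((T - 100) / 14.75))
= log10(90 * exp((155 - 100) / 14.75))
= 3.5736

3.5736


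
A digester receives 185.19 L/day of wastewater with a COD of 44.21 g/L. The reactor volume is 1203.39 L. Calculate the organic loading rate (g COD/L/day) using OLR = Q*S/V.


OLR = Q * S / V
= 185.19 * 44.21 / 1203.39
= 6.8035 g/L/day

6.8035 g/L/day


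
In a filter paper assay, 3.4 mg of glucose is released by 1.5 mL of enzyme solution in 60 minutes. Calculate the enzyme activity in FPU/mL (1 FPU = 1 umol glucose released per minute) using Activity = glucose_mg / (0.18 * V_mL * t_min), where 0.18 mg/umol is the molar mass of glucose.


Activity = glucose_mg / (0.18 mg/umol * V_mL * t_min)
= 3.4 / (0.18 * 1.5 * 60)
= 0.2099 FPU/mL

0.2099 FPU/mL


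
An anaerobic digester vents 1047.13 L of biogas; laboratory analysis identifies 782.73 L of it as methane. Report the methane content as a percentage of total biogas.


CH4% = V_CH4 / V_total * 100
= 782.73 / 1047.13 * 100
= 74.7500%

74.7500%


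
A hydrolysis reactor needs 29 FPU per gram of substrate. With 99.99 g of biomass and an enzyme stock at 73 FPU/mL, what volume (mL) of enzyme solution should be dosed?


V = dosage * m_sub / activity
V = 29 * 99.99 / 73
V = 39.7221 mL

39.7221 mL


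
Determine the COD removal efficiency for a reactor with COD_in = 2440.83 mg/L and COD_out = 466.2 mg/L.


eta = (COD_in - COD_out) / COD_in * 100
= (2440.83 - 466.2) / 2440.83 * 100
= 80.8999%

80.8999%


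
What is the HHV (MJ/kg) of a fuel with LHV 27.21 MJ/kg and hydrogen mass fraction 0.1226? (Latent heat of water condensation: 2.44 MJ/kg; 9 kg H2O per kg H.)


HHV = LHV + H_frac * 9 * 2.44
= 27.21 + 0.1226 * 9 * 2.44
= 29.9023 MJ/kg

29.9023 MJ/kg


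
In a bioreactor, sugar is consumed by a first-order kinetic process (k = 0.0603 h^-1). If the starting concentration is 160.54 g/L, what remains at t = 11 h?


S = S0 * exp(-k * t)
S = 160.54 * exp(-0.0603 * 11)
S = 82.7019 g/L

82.7019 g/L


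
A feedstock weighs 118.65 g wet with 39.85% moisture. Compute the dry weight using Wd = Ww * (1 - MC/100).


Wd = Ww * (1 - MC/100)
= 118.65 * (1 - 39.85/100)
= 71.3680 g

71.3680 g


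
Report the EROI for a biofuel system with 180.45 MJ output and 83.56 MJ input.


EROI = E_out / E_in
= 180.45 / 83.56
= 2.1595

2.1595


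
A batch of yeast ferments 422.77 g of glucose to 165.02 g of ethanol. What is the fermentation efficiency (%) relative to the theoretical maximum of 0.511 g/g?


Fermentation efficiency = (actual / (0.511 * glucose)) * 100
= (165.02 / (0.511 * 422.77)) * 100
= 76.3856%

76.3856%


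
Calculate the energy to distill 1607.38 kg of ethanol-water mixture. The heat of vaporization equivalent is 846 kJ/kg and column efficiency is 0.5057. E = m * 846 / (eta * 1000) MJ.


E = m * 846 / (eta * 1000)
= 1607.38 * 846 / (0.5057 * 1000)
= 2689.0320 MJ

2689.0320 MJ


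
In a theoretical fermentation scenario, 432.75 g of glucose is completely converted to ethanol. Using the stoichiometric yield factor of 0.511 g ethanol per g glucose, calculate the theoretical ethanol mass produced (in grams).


Theoretical ethanol yield: m_EtOH = 0.511 * m_glucose
m_EtOH = 0.511 * 432.75 = 221.1353 g

221.1353 g


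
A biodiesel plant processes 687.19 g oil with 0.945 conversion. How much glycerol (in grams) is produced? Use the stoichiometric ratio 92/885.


glycerol = oil * conv * (92/885)
= 687.19 * 0.945 * 92 / 885
= 67.5077 g

67.5077 g


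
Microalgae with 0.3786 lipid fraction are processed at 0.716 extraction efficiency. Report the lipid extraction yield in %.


Y = lipid_content * extraction_eff * 100
= 0.3786 * 0.716 * 100
= 27.1078%

27.1078%


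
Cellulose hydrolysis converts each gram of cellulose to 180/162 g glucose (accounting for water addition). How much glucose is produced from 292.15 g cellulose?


glucose = cellulose * 180/162
= 292.15 * 180/162
= 324.6111 g

324.6111 g


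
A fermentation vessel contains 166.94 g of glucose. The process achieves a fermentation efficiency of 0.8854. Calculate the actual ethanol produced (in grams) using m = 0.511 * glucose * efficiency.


Actual ethanol: m = 0.511 * 166.94 * 0.8854
m = 75.5302 g

75.5302 g


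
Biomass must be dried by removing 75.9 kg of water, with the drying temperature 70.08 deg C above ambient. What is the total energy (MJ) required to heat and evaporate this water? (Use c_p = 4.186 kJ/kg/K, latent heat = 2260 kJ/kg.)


E = m_water * (4.186 * dT + 2260) / 1000
= 75.9 * (4.186 * 70.08 + 2260) / 1000
= 193.7996 MJ

193.7996 MJ


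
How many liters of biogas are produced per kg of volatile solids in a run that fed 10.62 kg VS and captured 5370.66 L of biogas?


Y = V / VS
= 5370.66 / 10.62
= 505.7119 L/kg VS

505.7119 L/kg VS


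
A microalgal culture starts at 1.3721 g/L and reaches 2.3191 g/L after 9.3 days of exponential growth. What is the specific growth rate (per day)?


mu = ln(X2/X1) / dt
= ln(2.3191/1.3721) / 9.3
= 0.0564 per day

0.0564 per day


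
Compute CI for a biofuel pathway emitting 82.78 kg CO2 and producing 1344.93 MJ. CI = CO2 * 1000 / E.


CI = CO2 * 1000 / E
= 82.78 * 1000 / 1344.93
= 61.5497 g CO2/MJ

61.5497 g CO2/MJ


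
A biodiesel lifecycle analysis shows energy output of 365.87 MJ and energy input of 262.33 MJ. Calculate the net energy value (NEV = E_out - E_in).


NEV = E_out - E_in
= 365.87 - 262.33
= 103.5400 MJ

103.5400 MJ


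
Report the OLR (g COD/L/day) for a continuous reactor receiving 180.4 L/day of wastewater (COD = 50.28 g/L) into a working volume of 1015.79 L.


OLR = Q * S / V
= 180.4 * 50.28 / 1015.79
= 8.9295 g/L/day

8.9295 g/L/day


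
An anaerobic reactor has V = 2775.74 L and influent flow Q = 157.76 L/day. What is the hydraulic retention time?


HRT = V / Q
= 2775.74 / 157.76
= 17.5947 days

17.5947 days


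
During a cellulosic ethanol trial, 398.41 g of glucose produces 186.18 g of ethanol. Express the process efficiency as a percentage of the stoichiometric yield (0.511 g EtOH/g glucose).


Fermentation efficiency = (actual / (0.511 * glucose)) * 100
= (186.18 / (0.511 * 398.41)) * 100
= 91.4496%

91.4496%


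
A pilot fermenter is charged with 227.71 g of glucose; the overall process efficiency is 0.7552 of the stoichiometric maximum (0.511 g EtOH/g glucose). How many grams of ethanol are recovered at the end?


Actual ethanol: m = 0.511 * 227.71 * 0.7552
m = 87.8749 g

87.8749 g


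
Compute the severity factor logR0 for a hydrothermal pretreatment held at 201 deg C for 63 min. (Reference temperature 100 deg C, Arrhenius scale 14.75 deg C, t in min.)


logR0 = log10(t * exp((T - 100) / 14.75))
= log10(63 * exp((201 - 100) / 14.75))
= 4.7732

4.7732


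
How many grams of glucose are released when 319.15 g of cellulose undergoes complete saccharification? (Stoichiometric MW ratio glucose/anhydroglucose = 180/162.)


glucose = cellulose * 180/162
= 319.15 * 180/162
= 354.6111 g

354.6111 g


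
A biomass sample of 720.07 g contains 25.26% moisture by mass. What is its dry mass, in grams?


Wd = Ww * (1 - MC/100)
= 720.07 * (1 - 25.26/100)
= 538.1803 g

538.1803 g


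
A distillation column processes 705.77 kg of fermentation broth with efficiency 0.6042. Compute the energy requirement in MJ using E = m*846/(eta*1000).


E = m * 846 / (eta * 1000)
= 705.77 * 846 / (0.6042 * 1000)
= 988.2182 MJ

988.2182 MJ


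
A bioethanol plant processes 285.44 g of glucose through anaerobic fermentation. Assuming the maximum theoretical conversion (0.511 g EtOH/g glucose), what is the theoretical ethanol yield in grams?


Theoretical ethanol yield: m_EtOH = 0.511 * m_glucose
m_EtOH = 0.511 * 285.44 = 145.8598 g

145.8598 g


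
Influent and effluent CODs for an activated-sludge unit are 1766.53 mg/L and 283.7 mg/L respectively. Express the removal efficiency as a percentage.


eta = (COD_in - COD_out) / COD_in * 100
= (1766.53 - 283.7) / 1766.53 * 100
= 83.9403%

83.9403%


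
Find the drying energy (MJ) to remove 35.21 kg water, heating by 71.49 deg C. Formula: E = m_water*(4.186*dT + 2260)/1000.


E = m_water * (4.186 * dT + 2260) / 1000
= 35.21 * (4.186 * 71.49 + 2260) / 1000
= 90.1114 MJ

90.1114 MJ


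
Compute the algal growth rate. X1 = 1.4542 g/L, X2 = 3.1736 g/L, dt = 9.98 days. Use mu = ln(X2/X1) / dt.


mu = ln(X2/X1) / dt
= ln(3.1736/1.4542) / 9.98
= 0.0782 per day

0.0782 per day


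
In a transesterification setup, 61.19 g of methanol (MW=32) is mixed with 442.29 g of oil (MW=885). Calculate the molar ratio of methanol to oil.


Molar ratio = n_MeOH / n_oil = (MeOH/32) / (oil/885) = (MeOH * 885) / (32 * oil)
= (61.19 * 885) / (32 * 442.29)
= 3.8262

3.8262


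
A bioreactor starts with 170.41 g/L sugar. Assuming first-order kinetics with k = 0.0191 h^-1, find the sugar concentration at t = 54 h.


S = S0 * exp(-k * t)
S = 170.41 * exp(-0.0191 * 54)
S = 60.7524 g/L

60.7524 g/L
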